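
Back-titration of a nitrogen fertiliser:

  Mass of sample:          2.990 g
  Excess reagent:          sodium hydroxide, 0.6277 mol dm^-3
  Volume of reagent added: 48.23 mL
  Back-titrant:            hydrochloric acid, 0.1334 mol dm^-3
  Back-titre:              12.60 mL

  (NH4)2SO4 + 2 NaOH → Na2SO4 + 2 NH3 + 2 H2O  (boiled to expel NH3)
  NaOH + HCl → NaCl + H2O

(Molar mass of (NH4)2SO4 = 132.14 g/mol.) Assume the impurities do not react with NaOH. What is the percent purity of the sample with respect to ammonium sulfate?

n(NaOH) added = 0.04823 × 0.6277 = 0.03027 mol
n(HCl) used in back-titration = 0.01260 × 0.1334 = 1.681 × 10^-3 mol
n(NaOH) left over = 1.681 × 10^-3 mol (1:1 ratio)
n(NaOH) consumed by analyte = 0.03027 − 1.681 × 10^-3 = 0.02859 mol
From the 1:2 ratio, n((NH4)2SO4) = 1/2 × 0.02859 = 0.01430 mol
mass of (NH4)2SO4 = 0.01430 × 132.14 = 1.889 g
% (NH4)2SO4 = 1.889 / 2.990 × 100 = 63.18 %

63.18 %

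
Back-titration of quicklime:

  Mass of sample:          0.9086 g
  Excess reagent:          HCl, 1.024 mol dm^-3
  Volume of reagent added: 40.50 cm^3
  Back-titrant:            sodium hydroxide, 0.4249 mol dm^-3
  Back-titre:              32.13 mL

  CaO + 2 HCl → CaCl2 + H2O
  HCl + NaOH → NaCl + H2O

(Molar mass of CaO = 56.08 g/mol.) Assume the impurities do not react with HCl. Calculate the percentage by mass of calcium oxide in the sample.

n(HCl) added = 0.04050 × 1.024 = 0.04147 mol
n(NaOH) used in back-titration = 0.03213 × 0.4249 = 0.01365 mol
n(HCl) left over = 0.01365 mol (1:1 ratio)
n(HCl) consumed by analyte = 0.04147 − 0.01365 = 0.02782 mol
From the 1:2 ratio, n(CaO) = 1/2 × 0.02782 = 0.01391 mol
mass of CaO = 0.01391 × 56.08 = 0.7801 g
% CaO = 0.7801 / 0.9086 × 100 = 85.85 %

85.85 %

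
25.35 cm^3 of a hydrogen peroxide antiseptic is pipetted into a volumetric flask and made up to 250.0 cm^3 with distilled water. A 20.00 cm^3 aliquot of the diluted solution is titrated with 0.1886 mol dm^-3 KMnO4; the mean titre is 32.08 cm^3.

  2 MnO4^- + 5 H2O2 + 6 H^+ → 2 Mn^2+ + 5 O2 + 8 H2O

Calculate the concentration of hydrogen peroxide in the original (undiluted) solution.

7.458 mol/L

n(KMnO4) = 0.03208 × 0.1886 = 6.050 × 10^-3 mol
From the 5:2 ratio, n(H2O2) in the aliquot = 5/2 × 6.050 × 10^-3 = 0.01513 mol
[H2O2]_dilute = 0.01513 / 0.02000 = 0.7563 mol/L
Dilution factor = 250.0 / 25.35 = 9.862
[H2O2]_stock = 0.7563 × 9.862 = 7.458 mol/L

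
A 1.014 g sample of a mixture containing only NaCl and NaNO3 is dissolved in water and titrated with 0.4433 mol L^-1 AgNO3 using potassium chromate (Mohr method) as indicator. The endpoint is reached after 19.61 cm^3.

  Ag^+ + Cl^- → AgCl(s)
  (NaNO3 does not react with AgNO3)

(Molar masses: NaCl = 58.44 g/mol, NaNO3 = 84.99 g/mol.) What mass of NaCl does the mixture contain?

n(AgNO3) = 0.01961 × 0.4433 = 8.693 × 10^-3 mol
Let x = n(NaCl), y = n(NaNO3).
Titrant: 1x = 8.693 × 10^-3;  mass: 58.44x + 84.99y = 1.014
Solving, x = 8.693 × 10^-3 mol, y = 5.953 × 10^-3 mol
mass of NaCl = 8.693 × 10^-3 × 58.44 = 0.5080 g

0.5080 g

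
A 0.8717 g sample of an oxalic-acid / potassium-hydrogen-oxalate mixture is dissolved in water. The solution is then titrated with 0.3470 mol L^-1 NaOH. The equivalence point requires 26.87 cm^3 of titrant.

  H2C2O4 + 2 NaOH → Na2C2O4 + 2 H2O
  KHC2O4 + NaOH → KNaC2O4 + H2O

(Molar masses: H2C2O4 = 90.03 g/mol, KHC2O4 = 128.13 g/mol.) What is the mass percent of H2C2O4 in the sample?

20.07 %

n(NaOH) = 0.02687 × 0.3470 = 9.324 × 10^-3 mol
Let x = n(H2C2O4), y = n(KHC2O4).
Titrant: 2x + 1y = 9.324 × 10^-3;  mass: 90.03x + 128.13y = 0.8717
Solving, x = 1.943 × 10^-3 mol, y = 5.438 × 10^-3 mol
mass of H2C2O4 = 1.943 × 10^-3 × 90.03 = 0.1749 g
% H2C2O4 = 0.1749 / 0.8717 × 100 = 20.07 %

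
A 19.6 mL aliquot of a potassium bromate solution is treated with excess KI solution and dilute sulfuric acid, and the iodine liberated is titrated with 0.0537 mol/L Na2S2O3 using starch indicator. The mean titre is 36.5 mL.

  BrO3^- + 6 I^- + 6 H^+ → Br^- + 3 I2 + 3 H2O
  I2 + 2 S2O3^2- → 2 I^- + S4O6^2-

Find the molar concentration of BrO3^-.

0.0167 mol/L

n(S2O3^2-) = 0.0365 × 0.0537 = 1.96 × 10^-3 mol
n(I2) = n(S2O3^2-)/2 = 9.80 × 10^-4 mol
From the 1:3 ratio, n(BrO3^-) in the aliquot = 1/3 × 9.80 × 10^-4 = 3.27 × 10^-4 mol
[BrO3^-] = 3.27 × 10^-4 / 0.0196 = 0.0167 mol/L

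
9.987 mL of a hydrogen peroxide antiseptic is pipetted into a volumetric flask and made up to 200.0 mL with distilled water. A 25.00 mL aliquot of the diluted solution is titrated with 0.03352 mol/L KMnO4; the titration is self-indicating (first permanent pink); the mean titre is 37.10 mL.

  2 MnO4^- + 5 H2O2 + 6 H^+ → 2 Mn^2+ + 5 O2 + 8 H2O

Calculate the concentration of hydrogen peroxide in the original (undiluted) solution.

2.490 mol/L

n(KMnO4) = 0.03710 × 0.03352 = 1.244 × 10^-3 mol
From the 5:2 ratio, n(H2O2) in the aliquot = 5/2 × 1.244 × 10^-3 = 3.109 × 10^-3 mol
[H2O2]_dilute = 3.109 × 10^-3 / 0.02500 = 0.1244 mol/L
Dilution factor = 200.0 / 9.987 = 20.03
[H2O2]_stock = 0.1244 × 20.03 = 2.490 mol/L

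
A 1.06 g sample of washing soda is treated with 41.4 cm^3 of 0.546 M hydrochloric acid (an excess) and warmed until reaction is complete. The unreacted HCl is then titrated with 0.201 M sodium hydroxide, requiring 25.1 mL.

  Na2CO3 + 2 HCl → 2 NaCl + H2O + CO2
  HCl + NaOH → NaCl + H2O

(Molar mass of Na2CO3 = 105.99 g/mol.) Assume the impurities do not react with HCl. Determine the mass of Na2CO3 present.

0.931 g

n(HCl) added = 0.0414 × 0.546 = 0.0226 mol
n(NaOH) used in back-titration = 0.0251 × 0.201 = 5.05 × 10^-3 mol
n(HCl) left over = 5.05 × 10^-3 mol (1:1 ratio)
n(HCl) consumed by analyte = 0.0226 − 5.05 × 10^-3 = 0.0176 mol
From the 1:2 ratio, n(Na2CO3) = 1/2 × 0.0176 = 8.78 × 10^-3 mol
mass of Na2CO3 = 8.78 × 10^-3 × 105.99 = 0.931 g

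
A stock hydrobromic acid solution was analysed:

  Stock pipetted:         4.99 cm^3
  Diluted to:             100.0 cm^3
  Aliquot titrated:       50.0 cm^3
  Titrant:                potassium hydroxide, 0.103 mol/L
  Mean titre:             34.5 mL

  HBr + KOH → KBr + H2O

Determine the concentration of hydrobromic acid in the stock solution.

n(KOH) = 0.0345 × 0.103 = 3.55 × 10^-3 mol
n(HBr) in the aliquot = 3.55 × 10^-3 mol (1:1 ratio)
[HBr]_dilute = 3.55 × 10^-3 / 0.0500 = 0.0711 mol/L
Dilution factor = 100.0 / 4.99 = 20.04
[HBr]_stock = 0.0711 × 20.04 = 1.42 mol/L

1.42 mol/L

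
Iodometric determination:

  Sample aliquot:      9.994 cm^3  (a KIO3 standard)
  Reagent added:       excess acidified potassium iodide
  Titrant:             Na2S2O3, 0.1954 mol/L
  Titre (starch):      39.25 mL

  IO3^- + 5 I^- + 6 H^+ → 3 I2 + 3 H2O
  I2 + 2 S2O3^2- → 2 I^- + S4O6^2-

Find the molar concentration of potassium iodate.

0.1279 mol/L

n(S2O3^2-) = 0.03925 × 0.1954 = 7.669 × 10^-3 mol
n(I2) = n(S2O3^2-)/2 = 3.835 × 10^-3 mol
From the 1:3 ratio, n(IO3^-) in the aliquot = 1/3 × 3.835 × 10^-3 = 1.278 × 10^-3 mol
[IO3^-] = 1.278 × 10^-3 / 0.009994 = 0.1279 mol/L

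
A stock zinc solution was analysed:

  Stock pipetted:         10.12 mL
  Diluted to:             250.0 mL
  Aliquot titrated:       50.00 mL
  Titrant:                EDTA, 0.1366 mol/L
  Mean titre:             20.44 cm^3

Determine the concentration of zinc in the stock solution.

Zn^2+ + EDTA^4- → [Zn(EDTA)]^2-
n(EDTA) = 0.02044 × 0.1366 = 2.792 × 10^-3 mol
n(Zn2+) in the aliquot = 2.792 × 10^-3 mol (1:1 ratio)
[Zn2+]_dilute = 2.792 × 10^-3 / 0.05000 = 0.05584 mol/L
Dilution factor = 250.0 / 10.12 = 24.70
[Zn2+]_stock = 0.05584 × 24.70 = 1.379 mol/L

1.379 mol/L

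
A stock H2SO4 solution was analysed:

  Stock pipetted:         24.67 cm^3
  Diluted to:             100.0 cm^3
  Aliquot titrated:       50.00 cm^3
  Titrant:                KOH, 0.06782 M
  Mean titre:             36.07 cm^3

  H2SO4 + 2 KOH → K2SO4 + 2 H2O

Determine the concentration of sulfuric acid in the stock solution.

0.09916 M

n(KOH) = 0.03607 × 0.06782 = 2.446 × 10^-3 mol
From the 1:2 ratio, n(H2SO4) in the aliquot = 1/2 × 2.446 × 10^-3 = 1.223 × 10^-3 mol
[H2SO4]_dilute = 1.223 × 10^-3 / 0.05000 = 0.02446 mol/L
Dilution factor = 100.0 / 24.67 = 4.054
[H2SO4]_stock = 0.02446 × 4.054 = 0.09916 mol/L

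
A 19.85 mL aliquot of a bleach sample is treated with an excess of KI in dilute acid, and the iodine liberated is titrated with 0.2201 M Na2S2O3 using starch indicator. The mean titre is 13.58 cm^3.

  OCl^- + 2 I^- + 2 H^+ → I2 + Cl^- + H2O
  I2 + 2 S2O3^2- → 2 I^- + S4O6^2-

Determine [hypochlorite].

n(S2O3^2-) = 0.01358 × 0.2201 = 2.989 × 10^-3 mol
n(I2) = n(S2O3^2-)/2 = 1.494 × 10^-3 mol
n(OCl^-) in the aliquot = 1.494 × 10^-3 mol (1:1 ratio)
[OCl^-] = 1.494 × 10^-3 / 0.01985 = 0.07529 mol/L

0.07529 M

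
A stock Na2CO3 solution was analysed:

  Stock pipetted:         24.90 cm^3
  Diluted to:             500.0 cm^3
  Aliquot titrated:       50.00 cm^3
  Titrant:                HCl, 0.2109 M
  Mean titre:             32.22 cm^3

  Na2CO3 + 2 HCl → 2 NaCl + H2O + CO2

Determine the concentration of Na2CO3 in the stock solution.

1.364 M

n(HCl) = 0.03222 × 0.2109 = 6.795 × 10^-3 mol
From the 1:2 ratio, n(Na2CO3) in the aliquot = 1/2 × 6.795 × 10^-3 = 3.398 × 10^-3 mol
[Na2CO3]_dilute = 3.398 × 10^-3 / 0.05000 = 0.06795 mol/L
Dilution factor = 500.0 / 24.90 = 20.08
[Na2CO3]_stock = 0.06795 × 20.08 = 1.364 mol/L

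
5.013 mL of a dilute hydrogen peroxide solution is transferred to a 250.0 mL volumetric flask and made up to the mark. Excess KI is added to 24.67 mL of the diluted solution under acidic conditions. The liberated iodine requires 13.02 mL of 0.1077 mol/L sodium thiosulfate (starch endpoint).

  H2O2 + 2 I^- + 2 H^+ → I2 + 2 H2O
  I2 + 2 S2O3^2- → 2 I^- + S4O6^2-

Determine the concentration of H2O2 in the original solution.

n(S2O3^2-) = 0.01302 × 0.1077 = 1.402 × 10^-3 mol
n(I2) = n(S2O3^2-)/2 = 7.011 × 10^-4 mol
n(H2O2) in the aliquot = 7.011 × 10^-4 mol (1:1 ratio)
[H2O2]_dilute = 7.011 × 10^-4 / 0.02467 = 0.02842 mol/L
[H2O2]_original = 0.02842 × 250.0/5.013 = 1.417 mol/L

1.417 mol/L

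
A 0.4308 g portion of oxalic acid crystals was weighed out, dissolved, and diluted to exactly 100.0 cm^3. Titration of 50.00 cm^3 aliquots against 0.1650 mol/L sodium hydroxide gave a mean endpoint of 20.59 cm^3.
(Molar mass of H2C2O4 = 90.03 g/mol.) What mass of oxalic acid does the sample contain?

0.3059 g

H2C2O4 + 2 NaOH → Na2C2O4 + 2 H2O
n(NaOH) per titration = 0.02059 × 0.1650 = 3.397 × 10^-3 mol
From the 1:2 ratio, n(H2C2O4) in each aliquot = 1/2 × 3.397 × 10^-3 = 1.699 × 10^-3 mol
n(H2C2O4) in the whole flask = 1.699 × 10^-3 × 100.0/50.00 = 3.397 × 10^-3 mol
mass of H2C2O4 = 3.397 × 10^-3 × 90.03 = 0.3059 g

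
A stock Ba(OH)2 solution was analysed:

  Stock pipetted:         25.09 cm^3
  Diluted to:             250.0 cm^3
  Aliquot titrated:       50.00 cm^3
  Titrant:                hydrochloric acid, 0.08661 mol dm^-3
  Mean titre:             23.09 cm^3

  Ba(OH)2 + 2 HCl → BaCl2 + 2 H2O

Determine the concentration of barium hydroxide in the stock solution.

n(HCl) = 0.02309 × 0.08661 = 2.000 × 10^-3 mol
From the 1:2 ratio, n(Ba(OH)2) in the aliquot = 1/2 × 2.000 × 10^-3 = 9.999 × 10^-4 mol
[Ba(OH)2]_dilute = 9.999 × 10^-4 / 0.05000 = 0.02000 mol/L
Dilution factor = 250.0 / 25.09 = 9.964
[Ba(OH)2]_stock = 0.02000 × 9.964 = 0.1993 mol/L

0.1993 mol/L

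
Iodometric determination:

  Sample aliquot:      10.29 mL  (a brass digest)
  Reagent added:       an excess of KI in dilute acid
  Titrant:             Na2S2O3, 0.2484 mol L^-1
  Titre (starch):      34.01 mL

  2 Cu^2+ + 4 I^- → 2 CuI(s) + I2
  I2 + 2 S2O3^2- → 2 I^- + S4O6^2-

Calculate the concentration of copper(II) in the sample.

n(S2O3^2-) = 0.03401 × 0.2484 = 8.448 × 10^-3 mol
n(I2) = n(S2O3^2-)/2 = 4.224 × 10^-3 mol
From the 2:1 ratio, n(Cu2+) in the aliquot = 2/1 × 4.224 × 10^-3 = 8.448 × 10^-3 mol
[Cu2+] = 8.448 × 10^-3 / 0.01029 = 0.8210 mol/L

0.8210 mol/L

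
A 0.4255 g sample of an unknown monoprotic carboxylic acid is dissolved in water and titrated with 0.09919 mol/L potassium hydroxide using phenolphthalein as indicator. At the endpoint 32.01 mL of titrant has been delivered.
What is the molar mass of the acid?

n(KOH) = 0.03201 L × 0.09919 mol/L = 3.175 × 10^-3 mol
n(HA) = 3.175 × 10^-3 mol (1:1 ratio)
M = m / n = 0.4255 g / 3.175 × 10^-3 mol = 134.0 g/mol

134.0 g/mol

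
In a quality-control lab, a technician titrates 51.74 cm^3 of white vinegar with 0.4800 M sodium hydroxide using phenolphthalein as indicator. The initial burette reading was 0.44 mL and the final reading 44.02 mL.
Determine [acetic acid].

0.4043 M

CH3COOH + NaOH → CH3COONa + H2O
n(NaOH) = 0.04358 L × 0.4800 mol/L = 0.02092 mol
n(CH3COOH) = 0.02092 mol (1:1 mole ratio)
[CH3COOH] = 0.02092 mol / 0.05174 L = 0.4043 mol/L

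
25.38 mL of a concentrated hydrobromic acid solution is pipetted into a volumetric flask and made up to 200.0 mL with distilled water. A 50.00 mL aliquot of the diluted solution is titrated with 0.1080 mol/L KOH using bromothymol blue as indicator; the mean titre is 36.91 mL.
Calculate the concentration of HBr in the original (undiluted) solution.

HBr + KOH → KBr + H2O
n(KOH) = 0.03691 × 0.1080 = 3.986 × 10^-3 mol
n(HBr) in the aliquot = 3.986 × 10^-3 mol (1:1 ratio)
[HBr]_dilute = 3.986 × 10^-3 / 0.05000 = 0.07973 mol/L
Dilution factor = 200.0 / 25.38 = 7.880
[HBr]_stock = 0.07973 × 7.880 = 0.6283 mol/L

0.6283 mol/L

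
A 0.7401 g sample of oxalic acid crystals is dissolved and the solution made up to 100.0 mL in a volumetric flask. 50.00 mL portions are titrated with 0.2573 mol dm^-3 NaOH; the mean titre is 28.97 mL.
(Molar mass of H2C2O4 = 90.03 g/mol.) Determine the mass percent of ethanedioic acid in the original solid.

90.67 %

H2C2O4 + 2 NaOH → Na2C2O4 + 2 H2O
n(NaOH) per titration = 0.02897 × 0.2573 = 7.454 × 10^-3 mol
From the 1:2 ratio, n(H2C2O4) in each aliquot = 1/2 × 7.454 × 10^-3 = 3.727 × 10^-3 mol
n(H2C2O4) in the whole flask = 3.727 × 10^-3 × 100.0/50.00 = 7.454 × 10^-3 mol
mass of H2C2O4 = 7.454 × 10^-3 × 90.03 = 0.6711 g
% H2C2O4 = 0.6711 / 0.7401 × 100 = 90.67 %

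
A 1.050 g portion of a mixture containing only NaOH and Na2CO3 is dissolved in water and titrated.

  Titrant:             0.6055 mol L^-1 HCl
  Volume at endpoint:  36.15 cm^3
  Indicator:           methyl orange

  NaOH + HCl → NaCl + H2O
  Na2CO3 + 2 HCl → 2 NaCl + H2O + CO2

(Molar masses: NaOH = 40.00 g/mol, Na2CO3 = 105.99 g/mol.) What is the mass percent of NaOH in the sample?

32.25 %

n(HCl) = 0.03615 × 0.6055 = 0.02189 mol
Let x = n(NaOH), y = n(Na2CO3).
Titrant: 1x + 2y = 0.02189;  mass: 40.00x + 105.99y = 1.050
Solving, x = 8.465 × 10^-3 mol, y = 6.712 × 10^-3 mol
mass of NaOH = 8.465 × 10^-3 × 40.00 = 0.3386 g
% NaOH = 0.3386 / 1.050 × 100 = 32.25 %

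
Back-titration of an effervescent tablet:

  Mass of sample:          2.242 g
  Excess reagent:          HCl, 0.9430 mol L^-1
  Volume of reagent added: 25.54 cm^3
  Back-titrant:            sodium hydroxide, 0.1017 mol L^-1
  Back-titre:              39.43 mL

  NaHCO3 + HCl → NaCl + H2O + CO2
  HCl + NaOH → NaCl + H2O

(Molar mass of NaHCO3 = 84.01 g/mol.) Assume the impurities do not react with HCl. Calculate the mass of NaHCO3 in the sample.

1.686 g

n(HCl) added = 0.02554 × 0.9430 = 0.02408 mol
n(NaOH) used in back-titration = 0.03943 × 0.1017 = 4.010 × 10^-3 mol
n(HCl) left over = 4.010 × 10^-3 mol (1:1 ratio)
n(HCl) consumed by analyte = 0.02408 − 4.010 × 10^-3 = 0.02007 mol
n(NaHCO3) = 0.02007 mol (1:1 ratio)
mass of NaHCO3 = 0.02007 × 84.01 = 1.686 g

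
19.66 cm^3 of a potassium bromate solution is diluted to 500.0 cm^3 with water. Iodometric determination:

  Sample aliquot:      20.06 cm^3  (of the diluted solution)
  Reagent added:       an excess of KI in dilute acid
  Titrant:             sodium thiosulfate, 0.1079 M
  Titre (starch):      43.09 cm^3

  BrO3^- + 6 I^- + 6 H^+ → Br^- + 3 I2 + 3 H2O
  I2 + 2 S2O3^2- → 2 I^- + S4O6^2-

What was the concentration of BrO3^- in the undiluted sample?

n(S2O3^2-) = 0.04309 × 0.1079 = 4.649 × 10^-3 mol
n(I2) = n(S2O3^2-)/2 = 2.325 × 10^-3 mol
From the 1:3 ratio, n(BrO3^-) in the aliquot = 1/3 × 2.325 × 10^-3 = 7.749 × 10^-4 mol
[BrO3^-]_dilute = 7.749 × 10^-4 / 0.02006 = 0.03863 mol/L
[BrO3^-]_original = 0.03863 × 500.0/19.66 = 0.9824 mol/L

0.9824 M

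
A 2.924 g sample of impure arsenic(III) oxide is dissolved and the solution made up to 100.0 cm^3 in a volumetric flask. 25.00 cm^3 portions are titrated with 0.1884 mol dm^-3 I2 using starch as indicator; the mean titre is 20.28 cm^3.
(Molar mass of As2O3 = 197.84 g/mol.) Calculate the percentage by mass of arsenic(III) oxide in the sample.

As2O3 + 2 I2 + 2 H2O → As2O5 + 4 HI
n(I2) per titration = 0.02028 × 0.1884 = 3.821 × 10^-3 mol
From the 1:2 ratio, n(As2O3) in each aliquot = 1/2 × 3.821 × 10^-3 = 1.910 × 10^-3 mol
n(As2O3) in the whole flask = 1.910 × 10^-3 × 100.0/25.00 = 7.642 × 10^-3 mol
mass of As2O3 = 7.642 × 10^-3 × 197.84 = 1.512 g
% As2O3 = 1.512 / 2.924 × 100 = 51.70 %

51.70 %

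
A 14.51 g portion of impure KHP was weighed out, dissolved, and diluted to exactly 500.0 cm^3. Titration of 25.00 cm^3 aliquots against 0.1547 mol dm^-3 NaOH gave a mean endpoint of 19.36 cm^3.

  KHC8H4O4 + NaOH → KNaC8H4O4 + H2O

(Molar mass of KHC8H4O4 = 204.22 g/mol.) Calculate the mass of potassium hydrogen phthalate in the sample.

n(NaOH) per titration = 0.01936 × 0.1547 = 2.995 × 10^-3 mol
n(KHC8H4O4) in each aliquot = 2.995 × 10^-3 mol (1:1 ratio)
n(KHC8H4O4) in the whole flask = 2.995 × 10^-3 × 500.0/25.00 = 0.05990 mol
mass of KHC8H4O4 = 0.05990 × 204.22 = 12.23 g

12.23 g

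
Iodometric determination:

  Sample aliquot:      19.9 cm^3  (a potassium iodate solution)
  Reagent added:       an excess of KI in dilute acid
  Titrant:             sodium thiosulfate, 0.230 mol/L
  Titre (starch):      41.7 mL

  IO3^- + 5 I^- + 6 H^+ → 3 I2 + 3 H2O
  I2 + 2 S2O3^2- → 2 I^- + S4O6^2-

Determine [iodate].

n(S2O3^2-) = 0.0417 × 0.230 = 9.59 × 10^-3 mol
n(I2) = n(S2O3^2-)/2 = 4.80 × 10^-3 mol
From the 1:3 ratio, n(IO3^-) in the aliquot = 1/3 × 4.80 × 10^-3 = 1.60 × 10^-3 mol
[IO3^-] = 1.60 × 10^-3 / 0.0199 = 0.0803 mol/L

0.0803 mol/L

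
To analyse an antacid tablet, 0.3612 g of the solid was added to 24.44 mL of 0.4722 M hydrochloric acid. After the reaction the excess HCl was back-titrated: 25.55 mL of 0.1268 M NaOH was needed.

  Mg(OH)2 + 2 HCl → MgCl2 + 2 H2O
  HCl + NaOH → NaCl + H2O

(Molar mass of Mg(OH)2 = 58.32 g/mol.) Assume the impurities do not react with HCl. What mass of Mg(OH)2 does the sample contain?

n(HCl) added = 0.02444 × 0.4722 = 0.01154 mol
n(NaOH) used in back-titration = 0.02555 × 0.1268 = 3.240 × 10^-3 mol
n(HCl) left over = 3.240 × 10^-3 mol (1:1 ratio)
n(HCl) consumed by analyte = 0.01154 − 3.240 × 10^-3 = 8.301 × 10^-3 mol
From the 1:2 ratio, n(Mg(OH)2) = 1/2 × 8.301 × 10^-3 = 4.150 × 10^-3 mol
mass of Mg(OH)2 = 4.150 × 10^-3 × 58.32 = 0.2421 g

0.2421 g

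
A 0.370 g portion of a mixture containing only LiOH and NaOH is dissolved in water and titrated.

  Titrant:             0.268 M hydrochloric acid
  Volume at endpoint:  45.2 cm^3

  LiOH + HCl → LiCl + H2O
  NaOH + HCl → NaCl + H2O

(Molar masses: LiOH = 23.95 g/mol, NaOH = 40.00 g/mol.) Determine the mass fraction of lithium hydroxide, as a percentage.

n(HCl) = 0.0452 × 0.268 = 0.0121 mol
Let x = n(LiOH), y = n(NaOH).
Titrant: 1x + 1y = 0.0121;  mass: 23.95x + 40.00y = 0.370
Solving, x = 7.14 × 10^-3 mol, y = 4.98 × 10^-3 mol
mass of LiOH = 7.14 × 10^-3 × 23.95 = 0.171 g
% LiOH = 0.171 / 0.370 × 100 = 46.2 %

46.2 %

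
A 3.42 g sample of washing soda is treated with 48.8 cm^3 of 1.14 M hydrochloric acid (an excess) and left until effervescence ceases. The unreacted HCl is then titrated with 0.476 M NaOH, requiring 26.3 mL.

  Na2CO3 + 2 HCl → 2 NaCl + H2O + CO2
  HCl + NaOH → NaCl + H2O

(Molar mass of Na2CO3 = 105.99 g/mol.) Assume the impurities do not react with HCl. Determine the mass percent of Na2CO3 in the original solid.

66.8 %

n(HCl) added = 0.0488 × 1.14 = 0.0556 mol
n(NaOH) used in back-titration = 0.0263 × 0.476 = 0.0125 mol
n(HCl) left over = 0.0125 mol (1:1 ratio)
n(HCl) consumed by analyte = 0.0556 − 0.0125 = 0.0431 mol
From the 1:2 ratio, n(Na2CO3) = 1/2 × 0.0431 = 0.0216 mol
mass of Na2CO3 = 0.0216 × 105.99 = 2.28 g
% Na2CO3 = 2.28 / 3.42 × 100 = 66.8 %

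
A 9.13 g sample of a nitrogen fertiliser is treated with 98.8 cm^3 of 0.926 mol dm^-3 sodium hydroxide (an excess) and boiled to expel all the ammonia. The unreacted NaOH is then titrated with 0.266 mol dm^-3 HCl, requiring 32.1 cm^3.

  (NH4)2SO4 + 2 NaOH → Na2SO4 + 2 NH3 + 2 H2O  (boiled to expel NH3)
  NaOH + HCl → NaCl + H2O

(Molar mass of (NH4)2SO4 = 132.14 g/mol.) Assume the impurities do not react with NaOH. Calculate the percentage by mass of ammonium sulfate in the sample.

n(NaOH) added = 0.0988 × 0.926 = 0.0915 mol
n(HCl) used in back-titration = 0.0321 × 0.266 = 8.54 × 10^-3 mol
n(NaOH) left over = 8.54 × 10^-3 mol (1:1 ratio)
n(NaOH) consumed by analyte = 0.0915 − 8.54 × 10^-3 = 0.0830 mol
From the 1:2 ratio, n((NH4)2SO4) = 1/2 × 0.0830 = 0.0415 mol
mass of (NH4)2SO4 = 0.0415 × 132.14 = 5.48 g
% (NH4)2SO4 = 5.48 / 9.13 × 100 = 60.0 %

60.0 %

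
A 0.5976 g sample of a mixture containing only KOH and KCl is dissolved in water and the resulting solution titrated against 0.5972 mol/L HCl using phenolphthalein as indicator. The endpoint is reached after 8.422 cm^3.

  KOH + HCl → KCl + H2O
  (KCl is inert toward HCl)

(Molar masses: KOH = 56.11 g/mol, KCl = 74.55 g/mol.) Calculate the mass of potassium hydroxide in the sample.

n(HCl) = 0.008422 × 0.5972 = 5.030 × 10^-3 mol
Let x = n(KOH), y = n(KCl).
Titrant: 1x = 5.030 × 10^-3;  mass: 56.11x + 74.55y = 0.5976
Solving, x = 5.030 × 10^-3 mol, y = 4.231 × 10^-3 mol
mass of KOH = 5.030 × 10^-3 × 56.11 = 0.2822 g

0.2822 g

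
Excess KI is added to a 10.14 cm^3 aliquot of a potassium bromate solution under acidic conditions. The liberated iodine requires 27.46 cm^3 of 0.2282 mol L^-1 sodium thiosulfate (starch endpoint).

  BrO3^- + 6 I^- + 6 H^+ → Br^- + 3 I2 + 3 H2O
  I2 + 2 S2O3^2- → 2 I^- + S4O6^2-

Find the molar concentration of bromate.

0.1030 mol/L

n(S2O3^2-) = 0.02746 × 0.2282 = 6.266 × 10^-3 mol
n(I2) = n(S2O3^2-)/2 = 3.133 × 10^-3 mol
From the 1:3 ratio, n(BrO3^-) in the aliquot = 1/3 × 3.133 × 10^-3 = 1.044 × 10^-3 mol
[BrO3^-] = 1.044 × 10^-3 / 0.01014 = 0.1030 mol/L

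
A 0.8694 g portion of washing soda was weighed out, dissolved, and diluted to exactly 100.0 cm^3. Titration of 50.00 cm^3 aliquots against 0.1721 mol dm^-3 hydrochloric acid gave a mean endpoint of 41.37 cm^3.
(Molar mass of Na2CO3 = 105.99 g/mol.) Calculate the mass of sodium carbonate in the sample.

0.7546 g

Na2CO3 + 2 HCl → 2 NaCl + H2O + CO2
n(HCl) per titration = 0.04137 × 0.1721 = 7.120 × 10^-3 mol
From the 1:2 ratio, n(Na2CO3) in each aliquot = 1/2 × 7.120 × 10^-3 = 3.560 × 10^-3 mol
n(Na2CO3) in the whole flask = 3.560 × 10^-3 × 100.0/50.00 = 7.120 × 10^-3 mol
mass of Na2CO3 = 7.120 × 10^-3 × 105.99 = 0.7546 g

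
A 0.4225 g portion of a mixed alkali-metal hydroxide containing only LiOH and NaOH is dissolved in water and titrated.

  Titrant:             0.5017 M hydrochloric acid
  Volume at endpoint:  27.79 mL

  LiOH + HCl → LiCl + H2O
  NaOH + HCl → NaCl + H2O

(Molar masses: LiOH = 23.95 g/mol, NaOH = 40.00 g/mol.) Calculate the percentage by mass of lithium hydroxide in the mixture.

n(HCl) = 0.02779 × 0.5017 = 0.01394 mol
Let x = n(LiOH), y = n(NaOH).
Titrant: 1x + 1y = 0.01394;  mass: 23.95x + 40.00y = 0.4225
Solving, x = 8.423 × 10^-3 mol, y = 5.519 × 10^-3 mol
mass of LiOH = 8.423 × 10^-3 × 23.95 = 0.2017 g
% LiOH = 0.2017 / 0.4225 × 100 = 47.75 %

47.75 %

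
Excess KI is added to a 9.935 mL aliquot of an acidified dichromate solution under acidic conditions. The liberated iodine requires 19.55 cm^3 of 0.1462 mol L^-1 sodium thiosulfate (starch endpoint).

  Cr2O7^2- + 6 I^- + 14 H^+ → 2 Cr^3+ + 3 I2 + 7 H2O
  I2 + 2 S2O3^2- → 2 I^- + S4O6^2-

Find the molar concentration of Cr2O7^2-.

n(S2O3^2-) = 0.01955 × 0.1462 = 2.858 × 10^-3 mol
n(I2) = n(S2O3^2-)/2 = 1.429 × 10^-3 mol
From the 1:3 ratio, n(Cr2O7^2-) in the aliquot = 1/3 × 1.429 × 10^-3 = 4.764 × 10^-4 mol
[Cr2O7^2-] = 4.764 × 10^-4 / 0.009935 = 0.04795 mol/L

0.04795 mol/L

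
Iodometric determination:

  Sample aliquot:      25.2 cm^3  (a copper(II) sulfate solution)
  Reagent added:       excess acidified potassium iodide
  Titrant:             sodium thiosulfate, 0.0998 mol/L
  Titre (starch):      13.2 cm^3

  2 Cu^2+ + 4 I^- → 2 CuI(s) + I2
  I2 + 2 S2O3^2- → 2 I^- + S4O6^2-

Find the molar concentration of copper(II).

n(S2O3^2-) = 0.0132 × 0.0998 = 1.32 × 10^-3 mol
n(I2) = n(S2O3^2-)/2 = 6.59 × 10^-4 mol
From the 2:1 ratio, n(Cu2+) in the aliquot = 2/1 × 6.59 × 10^-4 = 1.32 × 10^-3 mol
[Cu2+] = 1.32 × 10^-3 / 0.0252 = 0.0523 mol/L

0.0523 mol/L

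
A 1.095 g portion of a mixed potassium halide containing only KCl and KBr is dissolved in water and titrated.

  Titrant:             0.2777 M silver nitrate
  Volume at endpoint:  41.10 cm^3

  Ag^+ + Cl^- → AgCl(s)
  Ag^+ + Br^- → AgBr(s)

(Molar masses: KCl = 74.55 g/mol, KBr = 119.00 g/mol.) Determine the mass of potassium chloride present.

0.4414 g

n(AgNO3) = 0.04110 × 0.2777 = 0.01141 mol
Let x = n(KCl), y = n(KBr).
Titrant: 1x + 1y = 0.01141;  mass: 74.55x + 119.00y = 1.095
Solving, x = 5.921 × 10^-3 mol, y = 5.492 × 10^-3 mol
mass of KCl = 5.921 × 10^-3 × 74.55 = 0.4414 g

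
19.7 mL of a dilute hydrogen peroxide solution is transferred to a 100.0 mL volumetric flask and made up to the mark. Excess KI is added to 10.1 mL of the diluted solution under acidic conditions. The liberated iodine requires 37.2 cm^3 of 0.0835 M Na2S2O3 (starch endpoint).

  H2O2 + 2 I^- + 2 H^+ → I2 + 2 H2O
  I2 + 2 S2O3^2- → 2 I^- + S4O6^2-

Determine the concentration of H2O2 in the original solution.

0.781 M

n(S2O3^2-) = 0.0372 × 0.0835 = 3.11 × 10^-3 mol
n(I2) = n(S2O3^2-)/2 = 1.55 × 10^-3 mol
n(H2O2) in the aliquot = 1.55 × 10^-3 mol (1:1 ratio)
[H2O2]_dilute = 1.55 × 10^-3 / 0.0101 = 0.154 mol/L
[H2O2]_original = 0.154 × 100.0/19.7 = 0.781 mol/L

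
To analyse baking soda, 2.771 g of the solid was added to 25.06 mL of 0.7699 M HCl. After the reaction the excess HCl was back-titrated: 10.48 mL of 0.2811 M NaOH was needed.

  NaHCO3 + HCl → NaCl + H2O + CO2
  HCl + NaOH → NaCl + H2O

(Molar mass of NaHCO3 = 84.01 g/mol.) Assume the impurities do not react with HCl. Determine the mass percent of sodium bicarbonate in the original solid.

n(HCl) added = 0.02506 × 0.7699 = 0.01929 mol
n(NaOH) used in back-titration = 0.01048 × 0.2811 = 2.946 × 10^-3 mol
n(HCl) left over = 2.946 × 10^-3 mol (1:1 ratio)
n(HCl) consumed by analyte = 0.01929 − 2.946 × 10^-3 = 0.01635 mol
n(NaHCO3) = 0.01635 mol (1:1 ratio)
mass of NaHCO3 = 0.01635 × 84.01 = 1.373 g
% NaHCO3 = 1.373 / 2.771 × 100 = 49.56 %

49.56 %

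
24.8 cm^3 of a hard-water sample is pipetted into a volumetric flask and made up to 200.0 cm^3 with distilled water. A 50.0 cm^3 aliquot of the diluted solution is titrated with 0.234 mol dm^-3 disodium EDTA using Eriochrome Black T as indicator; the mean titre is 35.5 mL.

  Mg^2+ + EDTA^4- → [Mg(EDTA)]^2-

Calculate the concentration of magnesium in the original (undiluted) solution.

n(EDTA) = 0.0355 × 0.234 = 8.31 × 10^-3 mol
n(Mg2+) in the aliquot = 8.31 × 10^-3 mol (1:1 ratio)
[Mg2+]_dilute = 8.31 × 10^-3 / 0.0500 = 0.166 mol/L
Dilution factor = 200.0 / 24.8 = 8.065
[Mg2+]_stock = 0.166 × 8.065 = 1.34 mol/L

1.34 mol/L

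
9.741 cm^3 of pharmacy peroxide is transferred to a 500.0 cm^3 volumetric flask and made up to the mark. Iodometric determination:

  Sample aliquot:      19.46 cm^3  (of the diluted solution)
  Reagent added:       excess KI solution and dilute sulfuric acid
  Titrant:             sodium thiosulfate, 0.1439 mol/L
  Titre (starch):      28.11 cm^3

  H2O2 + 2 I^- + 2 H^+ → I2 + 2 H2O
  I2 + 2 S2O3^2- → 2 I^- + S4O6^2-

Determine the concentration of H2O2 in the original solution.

n(S2O3^2-) = 0.02811 × 0.1439 = 4.045 × 10^-3 mol
n(I2) = n(S2O3^2-)/2 = 2.023 × 10^-3 mol
n(H2O2) in the aliquot = 2.023 × 10^-3 mol (1:1 ratio)
[H2O2]_dilute = 2.023 × 10^-3 / 0.01946 = 0.1039 mol/L
[H2O2]_original = 0.1039 × 500.0/9.741 = 5.335 mol/L

5.335 mol/L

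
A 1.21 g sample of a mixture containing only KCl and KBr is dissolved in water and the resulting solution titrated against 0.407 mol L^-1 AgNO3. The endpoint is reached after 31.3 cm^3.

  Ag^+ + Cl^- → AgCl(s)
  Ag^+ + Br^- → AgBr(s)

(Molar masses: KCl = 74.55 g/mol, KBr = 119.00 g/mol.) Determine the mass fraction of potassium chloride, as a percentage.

42.4 %

n(AgNO3) = 0.0313 × 0.407 = 0.0127 mol
Let x = n(KCl), y = n(KBr).
Titrant: 1x + 1y = 0.0127;  mass: 74.55x + 119.00y = 1.21
Solving, x = 6.88 × 10^-3 mol, y = 5.86 × 10^-3 mol
mass of KCl = 6.88 × 10^-3 × 74.55 = 0.513 g
% KCl = 0.513 / 1.21 × 100 = 42.4 %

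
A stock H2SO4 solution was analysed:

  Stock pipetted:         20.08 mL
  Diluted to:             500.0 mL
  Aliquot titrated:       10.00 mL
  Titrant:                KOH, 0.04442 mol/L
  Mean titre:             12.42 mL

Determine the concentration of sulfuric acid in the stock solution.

0.6869 mol/L

H2SO4 + 2 KOH → K2SO4 + 2 H2O
n(KOH) = 0.01242 × 0.04442 = 5.517 × 10^-4 mol
From the 1:2 ratio, n(H2SO4) in the aliquot = 1/2 × 5.517 × 10^-4 = 2.758 × 10^-4 mol
[H2SO4]_dilute = 2.758 × 10^-4 / 0.01000 = 0.02758 mol/L
Dilution factor = 500.0 / 20.08 = 24.90
[H2SO4]_stock = 0.02758 × 24.90 = 0.6869 mol/L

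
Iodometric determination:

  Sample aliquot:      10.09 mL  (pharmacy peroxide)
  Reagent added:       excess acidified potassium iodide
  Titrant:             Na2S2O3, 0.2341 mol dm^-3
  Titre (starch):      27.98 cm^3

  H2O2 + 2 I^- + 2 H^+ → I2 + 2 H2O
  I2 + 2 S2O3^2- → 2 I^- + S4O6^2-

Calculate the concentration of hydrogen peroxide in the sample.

0.3246 mol/L

n(S2O3^2-) = 0.02798 × 0.2341 = 6.550 × 10^-3 mol
n(I2) = n(S2O3^2-)/2 = 3.275 × 10^-3 mol
n(H2O2) in the aliquot = 3.275 × 10^-3 mol (1:1 ratio)
[H2O2] = 3.275 × 10^-3 / 0.01009 = 0.3246 mol/L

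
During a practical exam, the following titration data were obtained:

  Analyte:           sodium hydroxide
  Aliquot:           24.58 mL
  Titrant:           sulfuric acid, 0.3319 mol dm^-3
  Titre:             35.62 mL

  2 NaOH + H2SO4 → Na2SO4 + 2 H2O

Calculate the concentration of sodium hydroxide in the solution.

n(H2SO4) = 0.03562 L × 0.3319 mol/L = 0.01182 mol
From the 2:1 mole ratio, n(NaOH) = 2/1 × 0.01182 = 0.02364 mol
[NaOH] = 0.02364 mol / 0.02458 L = 0.9619 mol/L

0.9619 mol/L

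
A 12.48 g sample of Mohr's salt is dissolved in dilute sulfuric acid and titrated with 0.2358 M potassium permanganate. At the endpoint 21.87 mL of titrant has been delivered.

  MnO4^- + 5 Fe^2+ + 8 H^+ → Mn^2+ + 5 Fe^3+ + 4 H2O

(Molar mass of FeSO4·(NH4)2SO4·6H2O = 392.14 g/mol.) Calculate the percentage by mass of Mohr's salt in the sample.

81.02 %

n(KMnO4) = 0.02187 L × 0.2358 mol/L = 5.157 × 10^-3 mol
From the 5:1 ratio, n(FeSO4·(NH4)2SO4·6H2O) = 5/1 × 5.157 × 10^-3 = 0.02578 mol
mass of FeSO4·(NH4)2SO4·6H2O = 0.02578 × 392.14 g/mol = 10.11 g
% FeSO4·(NH4)2SO4·6H2O = 10.11 / 12.48 × 100 = 81.02 %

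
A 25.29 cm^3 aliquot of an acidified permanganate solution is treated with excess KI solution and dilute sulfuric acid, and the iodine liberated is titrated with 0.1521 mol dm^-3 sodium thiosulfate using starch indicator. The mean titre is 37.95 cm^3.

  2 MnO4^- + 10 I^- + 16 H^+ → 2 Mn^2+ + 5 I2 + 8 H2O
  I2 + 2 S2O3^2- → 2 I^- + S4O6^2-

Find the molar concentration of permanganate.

n(S2O3^2-) = 0.03795 × 0.1521 = 5.772 × 10^-3 mol
n(I2) = n(S2O3^2-)/2 = 2.886 × 10^-3 mol
From the 2:5 ratio, n(MnO4^-) in the aliquot = 2/5 × 2.886 × 10^-3 = 1.154 × 10^-3 mol
[MnO4^-] = 1.154 × 10^-3 / 0.02529 = 0.04565 mol/L

0.04565 mol/L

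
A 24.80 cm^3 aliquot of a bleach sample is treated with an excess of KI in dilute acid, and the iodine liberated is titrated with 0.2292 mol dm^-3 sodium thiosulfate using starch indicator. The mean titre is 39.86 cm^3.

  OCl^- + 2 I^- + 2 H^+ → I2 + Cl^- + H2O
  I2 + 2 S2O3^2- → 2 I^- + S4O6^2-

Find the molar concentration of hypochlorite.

n(S2O3^2-) = 0.03986 × 0.2292 = 9.136 × 10^-3 mol
n(I2) = n(S2O3^2-)/2 = 4.568 × 10^-3 mol
n(OCl^-) in the aliquot = 4.568 × 10^-3 mol (1:1 ratio)
[OCl^-] = 4.568 × 10^-3 / 0.02480 = 0.1842 mol/L

0.1842 mol/L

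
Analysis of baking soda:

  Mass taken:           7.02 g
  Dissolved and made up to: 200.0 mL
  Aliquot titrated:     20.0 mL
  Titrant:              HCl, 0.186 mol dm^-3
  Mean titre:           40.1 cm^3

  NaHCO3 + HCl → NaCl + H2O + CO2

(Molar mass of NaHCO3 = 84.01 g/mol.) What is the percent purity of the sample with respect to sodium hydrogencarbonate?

n(HCl) per titration = 0.0401 × 0.186 = 7.46 × 10^-3 mol
n(NaHCO3) in each aliquot = 7.46 × 10^-3 mol (1:1 ratio)
n(NaHCO3) in the whole flask = 7.46 × 10^-3 × 200.0/20.0 = 0.0746 mol
mass of NaHCO3 = 0.0746 × 84.01 = 6.27 g
% NaHCO3 = 6.27 / 7.02 × 100 = 89.3 %

89.3 %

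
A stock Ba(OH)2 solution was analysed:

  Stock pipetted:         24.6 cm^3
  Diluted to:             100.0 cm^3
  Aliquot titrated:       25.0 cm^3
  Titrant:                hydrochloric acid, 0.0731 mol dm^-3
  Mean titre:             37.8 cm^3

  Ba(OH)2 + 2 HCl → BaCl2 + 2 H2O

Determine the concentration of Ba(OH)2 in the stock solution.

n(HCl) = 0.0378 × 0.0731 = 2.76 × 10^-3 mol
From the 1:2 ratio, n(Ba(OH)2) in the aliquot = 1/2 × 2.76 × 10^-3 = 1.38 × 10^-3 mol
[Ba(OH)2]_dilute = 1.38 × 10^-3 / 0.0250 = 0.0553 mol/L
Dilution factor = 100.0 / 24.6 = 4.065
[Ba(OH)2]_stock = 0.0553 × 4.065 = 0.225 mol/L

0.225 mol/L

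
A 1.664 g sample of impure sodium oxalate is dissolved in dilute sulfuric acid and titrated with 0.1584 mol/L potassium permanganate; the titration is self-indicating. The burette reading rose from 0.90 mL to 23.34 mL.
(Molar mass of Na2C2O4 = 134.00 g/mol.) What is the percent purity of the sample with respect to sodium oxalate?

2 MnO4^- + 5 C2O4^2- + 16 H^+ → 2 Mn^2+ + 10 CO2 + 8 H2O
n(KMnO4) = 0.02244 L × 0.1584 mol/L = 3.554 × 10^-3 mol
From the 5:2 ratio, n(Na2C2O4) = 5/2 × 3.554 × 10^-3 = 8.886 × 10^-3 mol
mass of Na2C2O4 = 8.886 × 10^-3 × 134.00 g/mol = 1.191 g
% Na2C2O4 = 1.191 / 1.664 × 100 = 71.56 %

71.56 %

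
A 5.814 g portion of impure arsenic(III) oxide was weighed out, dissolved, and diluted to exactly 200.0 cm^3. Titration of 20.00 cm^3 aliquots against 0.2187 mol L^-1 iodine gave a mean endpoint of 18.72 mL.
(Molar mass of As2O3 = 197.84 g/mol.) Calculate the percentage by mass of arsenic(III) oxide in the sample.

As2O3 + 2 I2 + 2 H2O → As2O5 + 4 HI
n(I2) per titration = 0.01872 × 0.2187 = 4.094 × 10^-3 mol
From the 1:2 ratio, n(As2O3) in each aliquot = 1/2 × 4.094 × 10^-3 = 2.047 × 10^-3 mol
n(As2O3) in the whole flask = 2.047 × 10^-3 × 200.0/20.00 = 0.02047 mol
mass of As2O3 = 0.02047 × 197.84 = 4.050 g
% As2O3 = 4.050 / 5.814 × 100 = 69.66 %

69.66 %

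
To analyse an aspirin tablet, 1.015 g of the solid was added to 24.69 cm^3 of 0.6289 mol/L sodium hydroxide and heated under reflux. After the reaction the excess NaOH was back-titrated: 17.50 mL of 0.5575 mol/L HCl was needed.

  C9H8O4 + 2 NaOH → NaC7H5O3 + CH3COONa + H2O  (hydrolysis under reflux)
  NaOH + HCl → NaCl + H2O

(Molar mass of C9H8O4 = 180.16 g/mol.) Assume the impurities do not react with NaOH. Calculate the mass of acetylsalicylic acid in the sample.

0.5199 g

n(NaOH) added = 0.02469 × 0.6289 = 0.01553 mol
n(HCl) used in back-titration = 0.01750 × 0.5575 = 9.756 × 10^-3 mol
n(NaOH) left over = 9.756 × 10^-3 mol (1:1 ratio)
n(NaOH) consumed by analyte = 0.01553 − 9.756 × 10^-3 = 5.771 × 10^-3 mol
From the 1:2 ratio, n(C9H8O4) = 1/2 × 5.771 × 10^-3 = 2.886 × 10^-3 mol
mass of C9H8O4 = 2.886 × 10^-3 × 180.16 = 0.5199 g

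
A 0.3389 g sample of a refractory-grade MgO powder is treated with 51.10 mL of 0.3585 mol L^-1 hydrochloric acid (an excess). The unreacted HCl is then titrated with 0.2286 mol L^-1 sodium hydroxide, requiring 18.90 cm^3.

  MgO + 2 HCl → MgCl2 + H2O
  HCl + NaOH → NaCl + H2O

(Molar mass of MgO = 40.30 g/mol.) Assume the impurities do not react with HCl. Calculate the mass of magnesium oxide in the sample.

0.2821 g

n(HCl) added = 0.05110 × 0.3585 = 0.01832 mol
n(NaOH) used in back-titration = 0.01890 × 0.2286 = 4.321 × 10^-3 mol
n(HCl) left over = 4.321 × 10^-3 mol (1:1 ratio)
n(HCl) consumed by analyte = 0.01832 − 4.321 × 10^-3 = 0.01400 mol
From the 1:2 ratio, n(MgO) = 1/2 × 0.01400 = 6.999 × 10^-3 mol
mass of MgO = 6.999 × 10^-3 × 40.30 = 0.2821 g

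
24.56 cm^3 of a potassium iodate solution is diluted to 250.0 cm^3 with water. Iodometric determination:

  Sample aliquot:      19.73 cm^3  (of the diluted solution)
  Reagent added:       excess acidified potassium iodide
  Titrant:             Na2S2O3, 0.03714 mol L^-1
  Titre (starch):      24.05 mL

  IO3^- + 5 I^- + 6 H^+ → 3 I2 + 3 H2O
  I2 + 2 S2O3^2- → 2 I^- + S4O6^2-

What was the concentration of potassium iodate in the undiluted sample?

0.07681 mol/L

n(S2O3^2-) = 0.02405 × 0.03714 = 8.932 × 10^-4 mol
n(I2) = n(S2O3^2-)/2 = 4.466 × 10^-4 mol
From the 1:3 ratio, n(IO3^-) in the aliquot = 1/3 × 4.466 × 10^-4 = 1.489 × 10^-4 mol
[IO3^-]_dilute = 1.489 × 10^-4 / 0.01973 = 0.007545 mol/L
[IO3^-]_original = 0.007545 × 250.0/24.56 = 0.07681 mol/L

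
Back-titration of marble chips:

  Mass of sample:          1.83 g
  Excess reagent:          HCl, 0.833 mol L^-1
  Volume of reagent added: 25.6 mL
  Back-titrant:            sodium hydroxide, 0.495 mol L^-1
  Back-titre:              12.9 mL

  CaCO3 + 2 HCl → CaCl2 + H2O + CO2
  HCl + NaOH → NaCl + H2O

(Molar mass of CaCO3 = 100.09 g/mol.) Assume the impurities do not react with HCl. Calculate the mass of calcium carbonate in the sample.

n(HCl) added = 0.0256 × 0.833 = 0.0213 mol
n(NaOH) used in back-titration = 0.0129 × 0.495 = 6.39 × 10^-3 mol
n(HCl) left over = 6.39 × 10^-3 mol (1:1 ratio)
n(HCl) consumed by analyte = 0.0213 − 6.39 × 10^-3 = 0.0149 mol
From the 1:2 ratio, n(CaCO3) = 1/2 × 0.0149 = 7.47 × 10^-3 mol
mass of CaCO3 = 7.47 × 10^-3 × 100.09 = 0.748 g

0.748 g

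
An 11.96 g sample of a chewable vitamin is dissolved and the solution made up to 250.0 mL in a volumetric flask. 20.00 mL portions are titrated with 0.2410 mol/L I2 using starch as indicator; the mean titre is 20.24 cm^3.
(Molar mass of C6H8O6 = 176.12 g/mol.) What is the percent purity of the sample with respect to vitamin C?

C6H8O6 + I2 → C6H6O6 + 2 HI
n(I2) per titration = 0.02024 × 0.2410 = 4.878 × 10^-3 mol
n(C6H8O6) in each aliquot = 4.878 × 10^-3 mol (1:1 ratio)
n(C6H8O6) in the whole flask = 4.878 × 10^-3 × 250.0/20.00 = 0.06097 mol
mass of C6H8O6 = 0.06097 × 176.12 = 10.74 g
% C6H8O6 = 10.74 / 11.96 × 100 = 89.79 %

89.79 %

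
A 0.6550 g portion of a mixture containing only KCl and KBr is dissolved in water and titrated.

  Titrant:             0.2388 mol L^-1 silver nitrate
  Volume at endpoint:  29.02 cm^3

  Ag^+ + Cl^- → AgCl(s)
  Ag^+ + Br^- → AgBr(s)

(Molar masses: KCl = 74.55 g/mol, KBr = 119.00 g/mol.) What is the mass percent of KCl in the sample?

n(AgNO3) = 0.02902 × 0.2388 = 6.930 × 10^-3 mol
Let x = n(KCl), y = n(KBr).
Titrant: 1x + 1y = 6.930 × 10^-3;  mass: 74.55x + 119.00y = 0.6550
Solving, x = 3.817 × 10^-3 mol, y = 3.113 × 10^-3 mol
mass of KCl = 3.817 × 10^-3 × 74.55 = 0.2846 g
% KCl = 0.2846 / 0.6550 × 100 = 43.44 %

43.44 %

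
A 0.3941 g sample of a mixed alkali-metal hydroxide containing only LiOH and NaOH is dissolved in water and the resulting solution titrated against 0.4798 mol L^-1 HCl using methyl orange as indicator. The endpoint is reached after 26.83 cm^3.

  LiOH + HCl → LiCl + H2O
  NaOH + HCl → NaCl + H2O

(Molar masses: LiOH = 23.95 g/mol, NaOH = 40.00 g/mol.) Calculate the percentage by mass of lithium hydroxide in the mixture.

n(HCl) = 0.02683 × 0.4798 = 0.01287 mol
Let x = n(LiOH), y = n(NaOH).
Titrant: 1x + 1y = 0.01287;  mass: 23.95x + 40.00y = 0.3941
Solving, x = 7.528 × 10^-3 mol, y = 5.345 × 10^-3 mol
mass of LiOH = 7.528 × 10^-3 × 23.95 = 0.1803 g
% LiOH = 0.1803 / 0.3941 × 100 = 45.75 %

45.75 %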